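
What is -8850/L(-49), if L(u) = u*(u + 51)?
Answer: 4425/49 ≈ 90.306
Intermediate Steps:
L(u) = u*(51 + u)
-8850/L(-49) = -8850*(-1/(49*(51 - 49))) = -8850/((-49*2)) = -8850/(-98) = -8850*(-1/98) = 4425/49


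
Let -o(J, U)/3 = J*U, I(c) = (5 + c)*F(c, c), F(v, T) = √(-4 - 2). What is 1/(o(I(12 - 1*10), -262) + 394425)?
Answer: 43825/17305856961 - 1834*I*√6/51917570883 ≈ 2.5324e-6 - 8.6529e-8*I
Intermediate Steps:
F(v, T) = I*√6 (F(v, T) = √(-6) = I*√6)
I(c) = I*√6*(5 + c) (I(c) = (5 + c)*(I*√6) = I*√6*(5 + c))
o(J, U) = -3*J*U
1/(o(I(12 - 1*10), -262) + 394425) = 1/(-3*I*√6*(5 + (12 - 1*10))*(-262) + 394425) = 1/(-3*I*√6*(5 + (12 - 10))*(-262) + 394425) = 1/(-3*I*√6*(5 + 2)*(-262) + 394425) = 1/(-3*I*√6*7*(-262) + 394425) = 1/(-3*7*I*√6*(-262) + 394425) = 1/(5502*I*√6 + 394425) = 1/(394425 + 5502*I*√6)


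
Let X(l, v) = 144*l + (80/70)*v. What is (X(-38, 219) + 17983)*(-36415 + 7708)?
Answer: -366338229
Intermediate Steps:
X(l, v) = 144*l + 8*v/7 (X(l, v) = 144*l + (80*(1/70))*v = 144*l + 8*v/7)
(X(-38, 219) + 17983)*(-36415 + 7708) = ((144*(-38) + (8/7)*219) + 17983)*(-36415 + 7708) = ((-5472 + 1752/7) + 17983)*(-28707) = (-36552/7 + 17983)*(-28707) = (89329/7)*(-28707) = -366338229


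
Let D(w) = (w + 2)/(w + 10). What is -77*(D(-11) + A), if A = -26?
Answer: 1309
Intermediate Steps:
D(w) = (2 + w)/(10 + w)
-77*(D(-11) + A) = -77*((2 - 11)/(10 - 11) - 26) = -77*(-9/(-1) - 26) = -77*(-1*(-9) - 26) = -77*(9 - 26) = -77*(-17) = 1309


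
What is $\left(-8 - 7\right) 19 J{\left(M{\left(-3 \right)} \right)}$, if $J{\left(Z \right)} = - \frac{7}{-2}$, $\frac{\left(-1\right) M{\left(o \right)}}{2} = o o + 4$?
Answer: $- \frac{1995}{2} \approx -997.5$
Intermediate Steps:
$M{\left(o \right)} = -8 - 2 o^{2}$ ($M{\left(o \right)} = - 2 \left(o o + 4\right) = - 2 \left(o^{2} + 4\right) = - 2 \left(4 + o^{2}\right) = -8 - 2 o^{2}$)
$J{\left(Z \right)} = \frac{7}{2}$ ($J{\left(Z \right)} = \left(-7\right) \left(- \frac{1}{2}\right) = \frac{7}{2}$)
$\left(-8 - 7\right) 19 J{\left(M{\left(-3 \right)} \right)} = \left(-8 - 7\right) 19 \cdot \frac{7}{2} = \left(-15\right) 19 \cdot \frac{7}{2} = \left(-285\right) \frac{7}{2} = - \frac{1995}{2}$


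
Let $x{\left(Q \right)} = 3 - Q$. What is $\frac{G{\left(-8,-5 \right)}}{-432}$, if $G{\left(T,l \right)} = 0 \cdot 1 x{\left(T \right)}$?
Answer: $0$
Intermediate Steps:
$G{\left(T,l \right)} = 0$ ($G{\left(T,l \right)} = 0 \cdot 1 \left(3 - T\right) = 0 \left(3 - T\right) = 0$)
$\frac{G{\left(-8,-5 \right)}}{-432} = \frac{0}{-432} = 0 \left(- \frac{1}{432}\right) = 0$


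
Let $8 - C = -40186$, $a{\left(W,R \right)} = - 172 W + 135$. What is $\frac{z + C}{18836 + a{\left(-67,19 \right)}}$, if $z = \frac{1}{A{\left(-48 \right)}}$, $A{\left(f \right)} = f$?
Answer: $\frac{1929311}{1463760} \approx 1.3181$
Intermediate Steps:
$a{\left(W,R \right)} = 135 - 172 W$
$z = - \frac{1}{48}$ ($z = \frac{1}{-48} = - \frac{1}{48} \approx -0.020833$)
$C = 40194$ ($C = 8 - -40186 = 8 + 40186 = 40194$)
$\frac{z + C}{18836 + a{\left(-67,19 \right)}} = \frac{- \frac{1}{48} + 40194}{18836 + \left(135 - -11524\right)} = \frac{1929311}{48 \left(18836 + \left(135 + 11524\right)\right)} = \frac{1929311}{48 \left(18836 + 11659\right)} = \frac{1929311}{48 \cdot 30495} = \frac{1929311}{48} \cdot \frac{1}{30495} = \frac{1929311}{1463760}$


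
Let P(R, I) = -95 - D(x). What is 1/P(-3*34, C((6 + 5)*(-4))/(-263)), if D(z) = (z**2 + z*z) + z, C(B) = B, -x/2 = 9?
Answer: -1/725 ≈ -0.0013793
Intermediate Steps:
x = -18 (x = -2*9 = -18)
D(z) = z + 2*z**2 (D(z) = (z**2 + z**2) + z = 2*z**2 + z = z + 2*z**2)
P(R, I) = -725 (P(R, I) = -95 - (-18)*(1 + 2*(-18)) = -95 - (-18)*(1 - 36) = -95 - (-18)*(-35) = -95 - 1*630 = -95 - 630 = -725)
1/P(-3*34, C((6 + 5)*(-4))/(-263)) = 1/(-725) = -1/725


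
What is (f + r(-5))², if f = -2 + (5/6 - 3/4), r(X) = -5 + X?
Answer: 20449/144 ≈ 142.01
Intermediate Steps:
f = -23/12 (f = -2 + (5*(⅙) - 3*¼) = -2 + (⅚ - ¾) = -2 + 1/12 = -23/12 ≈ -1.9167)
(f + r(-5))² = (-23/12 + (-5 - 5))² = (-23/12 - 10)² = (-143/12)² = 20449/144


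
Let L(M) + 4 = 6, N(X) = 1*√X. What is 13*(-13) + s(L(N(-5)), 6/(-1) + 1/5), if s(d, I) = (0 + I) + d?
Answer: -864/5 ≈ -172.80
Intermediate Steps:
N(X) = √X
L(M) = 2 (L(M) = -4 + 6 = 2)
s(d, I) = I + d
13*(-13) + s(L(N(-5)), 6/(-1) + 1/5) = 13*(-13) + ((6/(-1) + 1/5) + 2) = -169 + ((6*(-1) + 1*(⅕)) + 2) = -169 + ((-6 + ⅕) + 2) = -169 + (-29/5 + 2) = -169 - 19/5 = -864/5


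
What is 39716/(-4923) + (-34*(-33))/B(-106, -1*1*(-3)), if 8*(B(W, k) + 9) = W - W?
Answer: -653450/4923 ≈ -132.73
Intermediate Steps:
B(W, k) = -9 (B(W, k) = -9 + (W - W)/8 = -9 + (1/8)*0 = -9 + 0 = -9)
39716/(-4923) + (-34*(-33))/B(-106, -1*1*(-3)) = 39716/(-4923) - 34*(-33)/(-9) = 39716*(-1/4923) + 1122*(-1/9) = -39716/4923 - 374/3 = -653450/4923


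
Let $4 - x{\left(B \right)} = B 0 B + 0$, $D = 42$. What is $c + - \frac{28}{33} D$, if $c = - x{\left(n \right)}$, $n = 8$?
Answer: $- \frac{436}{11} \approx -39.636$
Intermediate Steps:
$x{\left(B \right)} = 4$ ($x{\left(B \right)} = 4 - \left(B 0 B + 0\right) = 4 - \left(0 B + 0\right) = 4 - \left(0 + 0\right) = 4 - 0 = 4 + 0 = 4$)
$c = -4$ ($c = \left(-1\right) 4 = -4$)
$c + - \frac{28}{33} D = -4 + - \frac{28}{33} \cdot 42 = -4 + \left(-28\right) \frac{1}{33} \cdot 42 = -4 - \frac{392}{11} = - \frac{436}{11}$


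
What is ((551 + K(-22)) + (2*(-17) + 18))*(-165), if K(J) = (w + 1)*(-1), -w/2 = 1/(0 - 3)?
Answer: -88000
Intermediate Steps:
w = ⅔ (w = -2/(0 - 3) = -2/(-3) = -2*(-⅓) = ⅔ ≈ 0.66667)
K(J) = -5/3 (K(J) = (⅔ + 1)*(-1) = (5/3)*(-1) = -5/3)
((551 + K(-22)) + (2*(-17) + 18))*(-165) = ((551 - 5/3) + (2*(-17) + 18))*(-165) = (1648/3 + (-34 + 18))*(-165) = (1648/3 - 16)*(-165) = (1600/3)*(-165) = -88000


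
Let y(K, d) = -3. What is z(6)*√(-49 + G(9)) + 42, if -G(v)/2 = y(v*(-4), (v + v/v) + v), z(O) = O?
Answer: 42 + 6*I*√43 ≈ 42.0 + 39.345*I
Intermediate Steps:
G(v) = 6 (G(v) = -2*(-3) = 6)
z(6)*√(-49 + G(9)) + 42 = 6*√(-49 + 6) + 42 = 6*√(-43) + 42 = 6*(I*√43) + 42 = 6*I*√43 + 42 = 42 + 6*I*√43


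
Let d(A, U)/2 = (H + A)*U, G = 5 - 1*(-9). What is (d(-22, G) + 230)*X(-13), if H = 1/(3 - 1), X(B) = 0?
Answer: 0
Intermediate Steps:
H = 1/2 ≈ 0.50000
G = 14 (G = 5 + 9 = 14)
d(A, U) = 2*U*(1/2 + A) (d(A, U) = 2*((1/2 + A)*U) = 2*(U*(1/2 + A)) = 2*U*(1/2 + A))
(d(-22, G) + 230)*X(-13) = (14*(1 + 2*(-22)) + 230)*0 = (14*(1 - 44) + 230)*0 = (14*(-43) + 230)*0 = (-602 + 230)*0 = -372*0 = 0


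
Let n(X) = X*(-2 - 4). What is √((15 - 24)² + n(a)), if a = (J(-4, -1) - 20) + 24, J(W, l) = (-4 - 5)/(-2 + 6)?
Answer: √282/2 ≈ 8.3964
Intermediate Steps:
J(W, l) = -9/4
a = 7/4 (a = (-9/4 - 20) + 24 = -89/4 + 24 = 7/4 ≈ 1.7500)
n(X) = -6*X (n(X) = X*(-6) = -6*X)
√((15 - 24)² + n(a)) = √((15 - 24)² - 6*7/4) = √((-9)² - 21/2) = √(81 - 21/2) = √(141/2) = √282/2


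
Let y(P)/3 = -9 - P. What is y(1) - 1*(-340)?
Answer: 310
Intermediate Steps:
y(P) = -27 - 3*P (y(P) = 3*(-9 - P) = -27 - 3*P)
y(1) - 1*(-340) = (-27 - 3*1) - 1*(-340) = (-27 - 3) + 340 = -30 + 340 = 310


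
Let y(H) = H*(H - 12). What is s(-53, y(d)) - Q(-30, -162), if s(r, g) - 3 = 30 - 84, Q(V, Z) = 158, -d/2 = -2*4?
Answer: -209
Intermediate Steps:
d = 16 (d = -(-4)*4 = -2*(-8) = 16)
y(H) = H*(-12 + H)
s(r, g) = -51 (s(r, g) = 3 + (30 - 84) = 3 - 54 = -51)
s(-53, y(d)) - Q(-30, -162) = -51 - 1*158 = -51 - 158 = -209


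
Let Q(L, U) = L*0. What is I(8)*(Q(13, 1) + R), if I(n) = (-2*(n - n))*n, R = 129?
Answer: 0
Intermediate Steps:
Q(L, U) = 0
I(n) = 0 (I(n) = (-2*0)*n = 0*n = 0)
I(8)*(Q(13, 1) + R) = 0*(0 + 129) = 0*129 = 0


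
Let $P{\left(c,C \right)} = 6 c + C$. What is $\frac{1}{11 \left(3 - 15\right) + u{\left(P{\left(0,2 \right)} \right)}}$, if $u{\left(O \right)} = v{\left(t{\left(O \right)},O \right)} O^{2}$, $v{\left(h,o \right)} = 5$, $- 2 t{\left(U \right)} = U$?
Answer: $- \frac{1}{112} \approx -0.0089286$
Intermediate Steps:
$P{\left(c,C \right)} = C + 6 c$
$t{\left(U \right)} = - \frac{U}{2}$
$u{\left(O \right)} = 5 O^{2}$
$\frac{1}{11 \left(3 - 15\right) + u{\left(P{\left(0,2 \right)} \right)}} = \frac{1}{11 \left(3 - 15\right) + 5 \left(2 + 6 \cdot 0\right)^{2}} = \frac{1}{11 \left(-12\right) + 5 \left(2 + 0\right)^{2}} = \frac{1}{-132 + 5 \cdot 2^{2}} = \frac{1}{-132 + 5 \cdot 4} = \frac{1}{-132 + 20} = \frac{1}{-112} = - \frac{1}{112}$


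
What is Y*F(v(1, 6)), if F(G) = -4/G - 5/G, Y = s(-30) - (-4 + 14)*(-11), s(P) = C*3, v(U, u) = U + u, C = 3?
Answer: -153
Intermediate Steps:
s(P) = 9 (s(P) = 3*3 = 9)
Y = 119 (Y = 9 - (-4 + 14)*(-11) = 9 - 10*(-11) = 9 - 1*(-110) = 9 + 110 = 119)
F(G) = -9/G
Y*F(v(1, 6)) = 119*(-9/(1 + 6)) = 119*(-9/7) = -153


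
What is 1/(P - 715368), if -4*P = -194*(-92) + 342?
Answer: -2/1439831 ≈ -1.3891e-6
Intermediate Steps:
P = -9095/2 (P = -(-194*(-92) + 342)/4 = -(17848 + 342)/4 = -1/4*18190 = -9095/2 ≈ -4547.5)
1/(P - 715368) = 1/(-9095/2 - 715368) = 1/(-1439831/2) = -2/1439831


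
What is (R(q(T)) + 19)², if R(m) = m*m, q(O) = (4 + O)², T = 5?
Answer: 43296400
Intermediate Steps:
R(m) = m²
(R(q(T)) + 19)² = (((4 + 5)²)² + 19)² = ((9²)² + 19)² = (81² + 19)² = (6561 + 19)² = 6580² = 43296400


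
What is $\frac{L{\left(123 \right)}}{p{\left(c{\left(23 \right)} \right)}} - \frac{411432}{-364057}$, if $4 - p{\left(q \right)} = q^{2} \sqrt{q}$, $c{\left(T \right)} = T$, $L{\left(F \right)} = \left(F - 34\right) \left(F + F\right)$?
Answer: $\frac{2616228234432}{2343189898639} - \frac{11581926 \sqrt{23}}{6436327} \approx -7.5134$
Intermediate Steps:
$L{\left(F \right)} = 2 F \left(-34 + F\right)$ ($L{\left(F \right)} = \left(-34 + F\right) 2 F = 2 F \left(-34 + F\right)$)
$p{\left(q \right)} = 4 - q^{\frac{5}{2}}$ ($p{\left(q \right)} = 4 - q^{2} \sqrt{q} = 4 - q^{\frac{5}{2}}$)
$\frac{L{\left(123 \right)}}{p{\left(c{\left(23 \right)} \right)}} - \frac{411432}{-364057} = \frac{2 \cdot 123 \left(-34 + 123\right)}{4 - 23^{\frac{5}{2}}} - \frac{411432}{-364057} = \frac{2 \cdot 123 \cdot 89}{4 - 529 \sqrt{23}} - - \frac{411432}{364057} = \frac{21894}{4 - 529 \sqrt{23}} + \frac{411432}{364057} = \frac{411432}{364057} + \frac{21894}{4 - 529 \sqrt{23}}$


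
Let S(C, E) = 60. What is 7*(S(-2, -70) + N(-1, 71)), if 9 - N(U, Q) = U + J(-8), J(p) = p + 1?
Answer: 539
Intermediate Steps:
J(p) = 1 + p
N(U, Q) = 16 - U (N(U, Q) = 9 - (U + (1 - 8)) = 9 - (U - 7) = 9 - (-7 + U) = 9 + (7 - U) = 16 - U)
7*(S(-2, -70) + N(-1, 71)) = 7*(60 + (16 - 1*(-1))) = 7*(60 + (16 + 1)) = 7*(60 + 17) = 7*77 = 539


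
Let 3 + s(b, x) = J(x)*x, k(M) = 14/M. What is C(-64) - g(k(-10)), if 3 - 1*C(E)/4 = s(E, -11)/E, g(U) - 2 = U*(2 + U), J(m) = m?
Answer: 3643/200 ≈ 18.215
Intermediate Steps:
g(U) = 2 + U*(2 + U)
s(b, x) = -3 + x**2 (s(b, x) = -3 + x*x = -3 + x**2)
C(E) = 12 - 472/E (C(E) = 12 - 4*(-3 + (-11)**2)/E = 12 - 4*(-3 + 121)/E = 12 - 472/E)
C(-64) - g(k(-10)) = (12 - 472/(-64)) - (2 + (14/(-10))**2 + 2*(14/(-10))) = (12 - 472*(-1/64)) - (2 + (14*(-1/10))**2 + 2*(14*(-1/10))) = (12 + 59/8) - (2 + (-7/5)**2 + 2*(-7/5)) = 155/8 - (2 + 49/25 - 14/5) = 155/8 - 1*29/25 = 155/8 - 29/25 = 3643/200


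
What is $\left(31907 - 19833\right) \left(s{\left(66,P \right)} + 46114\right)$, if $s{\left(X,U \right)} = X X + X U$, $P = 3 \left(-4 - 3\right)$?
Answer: $592640216$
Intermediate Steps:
$P = -21$ ($P = 3 \left(-7\right) = -21$)
$s{\left(X,U \right)} = X^{2} + U X$
$\left(31907 - 19833\right) \left(s{\left(66,P \right)} + 46114\right) = \left(31907 - 19833\right) \left(66 \left(-21 + 66\right) + 46114\right) = 12074 \left(66 \cdot 45 + 46114\right) = 12074 \left(2970 + 46114\right) = 12074 \cdot 49084 = 592640216$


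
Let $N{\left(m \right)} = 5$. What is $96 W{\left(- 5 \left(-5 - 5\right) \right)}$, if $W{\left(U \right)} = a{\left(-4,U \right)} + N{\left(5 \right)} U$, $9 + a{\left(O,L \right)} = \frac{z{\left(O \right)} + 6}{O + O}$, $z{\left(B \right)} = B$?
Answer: $23112$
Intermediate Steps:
$a{\left(O,L \right)} = -9 + \frac{6 + O}{2 O}$ ($a{\left(O,L \right)} = -9 + \frac{O + 6}{O + O} = -9 + \frac{6 + O}{2 O}$)
$W{\left(U \right)} = - \frac{37}{4} + 5 U$ ($W{\left(U \right)} = \left(- \frac{17}{2} + \frac{3}{-4}\right) + 5 U = \left(- \frac{17}{2} + 3 \left(- \frac{1}{4}\right)\right) + 5 U = \left(- \frac{17}{2} - \frac{3}{4}\right) + 5 U = - \frac{37}{4} + 5 U$)
$96 W{\left(- 5 \left(-5 - 5\right) \right)} = 96 \left(- \frac{37}{4} + 5 \left(- 5 \left(-5 - 5\right)\right)\right) = 96 \left(- \frac{37}{4} + 5 \left(\left(-5\right) \left(-10\right)\right)\right) = 96 \left(- \frac{37}{4} + 5 \cdot 50\right) = 96 \left(- \frac{37}{4} + 250\right) = 96 \cdot \frac{963}{4} = 23112$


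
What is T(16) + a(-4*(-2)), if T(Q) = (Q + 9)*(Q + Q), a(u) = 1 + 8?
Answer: 809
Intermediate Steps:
a(u) = 9
T(Q) = 2*Q*(9 + Q) (T(Q) = (9 + Q)*(2*Q) = 2*Q*(9 + Q))
T(16) + a(-4*(-2)) = 2*16*(9 + 16) + 9 = 2*16*25 + 9 = 800 + 9 = 809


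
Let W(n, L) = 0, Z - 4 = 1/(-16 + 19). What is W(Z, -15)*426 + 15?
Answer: 15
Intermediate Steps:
Z = 13/3 (Z = 4 + 1/(-16 + 19) = 4 + 1/3 = 13/3 ≈ 4.3333)
W(Z, -15)*426 + 15 = 0*426 + 15 = 0 + 15 = 15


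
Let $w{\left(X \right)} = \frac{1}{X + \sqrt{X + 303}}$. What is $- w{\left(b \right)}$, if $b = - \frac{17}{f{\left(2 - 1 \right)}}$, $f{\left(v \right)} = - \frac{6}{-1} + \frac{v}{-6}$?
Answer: $- \frac{1190}{119067} - \frac{35 \sqrt{40845}}{119067} \approx -0.069403$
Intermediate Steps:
$f{\left(v \right)} = 6 - \frac{v}{6}$ ($f{\left(v \right)} = \left(-6\right) \left(-1\right) + v \left(- \frac{1}{6}\right) = 6 - \frac{v}{6}$)
$b = - \frac{102}{35}$ ($b = - \frac{17}{6 - \frac{2 - 1}{6}} = - \frac{17}{6 - \frac{1}{6}} = - \frac{17}{\frac{35}{6}} = \left(-17\right) \frac{6}{35} = - \frac{102}{35} \approx -2.9143$)
$w{\left(X \right)} = \frac{1}{X + \sqrt{303 + X}}$
$- w{\left(b \right)} = - \frac{1}{- \frac{102}{35} + \sqrt{303 - \frac{102}{35}}} = - \frac{1}{- \frac{102}{35} + \sqrt{\frac{10503}{35}}} = - \frac{1}{- \frac{102}{35} + \frac{3 \sqrt{40845}}{35}}$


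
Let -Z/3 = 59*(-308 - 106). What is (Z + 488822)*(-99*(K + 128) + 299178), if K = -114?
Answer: 167388883200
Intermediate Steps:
Z = 73278 (Z = -177*(-308 - 106) = -177*(-414) = -3*(-24426) = 73278)
(Z + 488822)*(-99*(K + 128) + 299178) = (73278 + 488822)*(-99*(-114 + 128) + 299178) = 562100*(-99*14 + 299178) = 562100*(-1*1386 + 299178) = 562100*(-1386 + 299178) = 562100*297792 = 167388883200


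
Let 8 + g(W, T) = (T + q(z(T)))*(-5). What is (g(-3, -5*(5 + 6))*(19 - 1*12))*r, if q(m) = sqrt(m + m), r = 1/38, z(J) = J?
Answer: 1869/38 - 35*I*sqrt(110)/38 ≈ 49.184 - 9.6601*I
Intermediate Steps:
r = 1/38 ≈ 0.026316
q(m) = sqrt(2)*sqrt(m) (q(m) = sqrt(2*m) = sqrt(2)*sqrt(m))
g(W, T) = -8 - 5*T - 5*sqrt(2)*sqrt(T) (g(W, T) = -8 + (T + sqrt(2)*sqrt(T))*(-5) = -8 + (-5*T - 5*sqrt(2)*sqrt(T)) = -8 - 5*T - 5*sqrt(2)*sqrt(T))
(g(-3, -5*(5 + 6))*(19 - 1*12))*r = ((-8 - (-25)*(5 + 6) - 5*sqrt(2)*sqrt(-5*(5 + 6)))*(19 - 1*12))*(1/38) = ((-8 - (-25)*11 - 5*sqrt(2)*sqrt(-5*11))*(19 - 12))*(1/38) = ((-8 - 5*(-55) - 5*sqrt(2)*sqrt(-55))*7)*(1/38) = ((-8 + 275 - 5*sqrt(2)*I*sqrt(55))*7)*(1/38) = ((-8 + 275 - 5*I*sqrt(110))*7)*(1/38) = ((267 - 5*I*sqrt(110))*7)*(1/38) = (1869 - 35*I*sqrt(110))*(1/38) = 1869/38 - 35*I*sqrt(110)/38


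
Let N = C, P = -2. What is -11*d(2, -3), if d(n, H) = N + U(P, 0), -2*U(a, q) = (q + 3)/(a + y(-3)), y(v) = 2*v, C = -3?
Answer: 495/16 ≈ 30.938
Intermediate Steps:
N = -3
U(a, q) = -(3 + q)/(2*(-6 + a)) (U(a, q) = -(q + 3)/(2*(a + 2*(-3))) = -(3 + q)/(2*(a - 6)) = -(3 + q)/(2*(-6 + a)))
d(n, H) = -45/16 (d(n, H) = -3 + (-3 - 1*0)/(2*(-6 - 2)) = -3 + (½)*(-3 + 0)/(-8) = -3 + (½)*(-⅛)*(-3) = -3 + 3/16 = -45/16)
-11*d(2, -3) = -11*(-45/16) = 495/16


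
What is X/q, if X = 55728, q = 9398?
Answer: 27864/4699 ≈ 5.9298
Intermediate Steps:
X/q = 55728/9398 = 55728*(1/9398) = 27864/4699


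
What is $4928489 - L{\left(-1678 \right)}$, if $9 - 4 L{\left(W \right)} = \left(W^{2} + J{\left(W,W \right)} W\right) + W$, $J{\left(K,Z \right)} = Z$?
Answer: $\frac{25343637}{4} \approx 6.3359 \cdot 10^{6}$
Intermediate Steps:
$L{\left(W \right)} = \frac{9}{4} - \frac{W^{2}}{2} - \frac{W}{4}$ ($L{\left(W \right)} = \frac{9}{4} - \frac{\left(W^{2} + W W\right) + W}{4} = \frac{9}{4} - \frac{\left(W^{2} + W^{2}\right) + W}{4} = \frac{9}{4} - \frac{2 W^{2} + W}{4} = \frac{9}{4} - \frac{W + 2 W^{2}}{4} = \frac{9}{4} - \left(\frac{W^{2}}{2} + \frac{W}{4}\right) = \frac{9}{4} - \frac{W^{2}}{2} - \frac{W}{4}$)
$4928489 - L{\left(-1678 \right)} = 4928489 - \left(\frac{9}{4} - \frac{\left(-1678\right)^{2}}{2} - - \frac{839}{2}\right) = 4928489 - \left(\frac{9}{4} - 1407842 + \frac{839}{2}\right) = 4928489 - - \frac{5629681}{4} = 4928489 + \frac{5629681}{4} = \frac{25343637}{4}$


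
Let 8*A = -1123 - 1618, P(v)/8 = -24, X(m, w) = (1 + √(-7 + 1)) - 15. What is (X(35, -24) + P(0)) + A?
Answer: -4389/8 + I*√6 ≈ -548.63 + 2.4495*I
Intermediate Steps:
X(m, w) = -14 + I*√6 (X(m, w) = (1 + √(-6)) - 15 = (1 + I*√6) - 15 = -14 + I*√6)
P(v) = -192 (P(v) = 8*(-24) = -192)
A = -2741/8 (A = (-1123 - 1618)/8 = (⅛)*(-2741) = -2741/8 ≈ -342.63)
(X(35, -24) + P(0)) + A = ((-14 + I*√6) - 192) - 2741/8 = (-206 + I*√6) - 2741/8 = -4389/8 + I*√6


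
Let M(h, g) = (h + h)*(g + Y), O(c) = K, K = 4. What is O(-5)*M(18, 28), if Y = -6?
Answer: 3168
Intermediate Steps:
O(c) = 4
M(h, g) = 2*h*(-6 + g) (M(h, g) = (h + h)*(g - 6) = (2*h)*(-6 + g) = 2*h*(-6 + g))
O(-5)*M(18, 28) = 4*(2*18*(-6 + 28)) = 4*(2*18*22) = 4*792 = 3168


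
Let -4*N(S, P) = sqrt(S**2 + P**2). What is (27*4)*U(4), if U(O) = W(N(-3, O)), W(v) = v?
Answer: -135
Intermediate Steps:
N(S, P) = -sqrt(P**2 + S**2)/4 (N(S, P) = -sqrt(S**2 + P**2)/4 = -sqrt(P**2 + S**2)/4)
U(O) = -sqrt(9 + O**2)/4 (U(O) = -sqrt(O**2 + (-3)**2)/4 = -sqrt(O**2 + 9)/4 = -sqrt(9 + O**2)/4)
(27*4)*U(4) = (27*4)*(-sqrt(9 + 4**2)/4) = 108*(-sqrt(9 + 16)/4) = 108*(-sqrt(25)/4) = 108*(-1/4*5) = 108*(-5/4) = -135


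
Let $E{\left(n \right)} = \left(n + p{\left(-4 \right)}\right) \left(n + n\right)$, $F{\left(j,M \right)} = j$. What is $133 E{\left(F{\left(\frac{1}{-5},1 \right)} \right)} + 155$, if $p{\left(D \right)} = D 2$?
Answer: $\frac{14781}{25} \approx 591.24$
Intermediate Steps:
$p{\left(D \right)} = 2 D$
$E{\left(n \right)} = 2 n \left(-8 + n\right)$ ($E{\left(n \right)} = \left(n + 2 \left(-4\right)\right) \left(n + n\right) = \left(n - 8\right) 2 n = \left(-8 + n\right) 2 n = 2 n \left(-8 + n\right)$)
$133 E{\left(F{\left(\frac{1}{-5},1 \right)} \right)} + 155 = 133 \frac{2 \left(-8 + \frac{1}{-5}\right)}{-5} + 155 = 133 \cdot 2 \left(- \frac{1}{5}\right) \left(-8 - \frac{1}{5}\right) + 155 = 133 \cdot 2 \left(- \frac{1}{5}\right) \left(- \frac{41}{5}\right) + 155 = 133 \cdot \frac{82}{25} + 155 = \frac{10906}{25} + 155 = \frac{14781}{25}$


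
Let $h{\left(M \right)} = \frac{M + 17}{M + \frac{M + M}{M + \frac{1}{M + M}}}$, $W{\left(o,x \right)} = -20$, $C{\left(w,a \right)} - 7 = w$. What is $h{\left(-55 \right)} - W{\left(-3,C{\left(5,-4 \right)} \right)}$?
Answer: $\frac{6644038}{320705} \approx 20.717$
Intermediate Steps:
$C{\left(w,a \right)} = 7 + w$
$h{\left(M \right)} = \frac{17 + M}{M + \frac{2 M}{M + \frac{1}{2 M}}}$
$h{\left(-55 \right)} - W{\left(-3,C{\left(5,-4 \right)} \right)} = \frac{17 - 55 + 2 \left(-55\right)^{3} + 34 \left(-55\right)^{2}}{\left(-55\right) \left(1 + 2 \left(-55\right)^{2} + 4 \left(-55\right)\right)} - -20 = - \frac{17 - 55 + 2 \left(-166375\right) + 34 \cdot 3025}{55 \left(1 + 2 \cdot 3025 - 220\right)} + 20 = - \frac{17 - 55 - 332750 + 102850}{55 \left(1 + 6050 - 220\right)} + 20 = \left(- \frac{1}{55}\right) \frac{1}{5831} \left(-229938\right) + 20 = \frac{229938}{320705} + 20 = \frac{6644038}{320705}$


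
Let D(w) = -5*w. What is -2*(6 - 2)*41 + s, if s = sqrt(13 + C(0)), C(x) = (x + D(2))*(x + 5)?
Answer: -328 + I*sqrt(37) ≈ -328.0 + 6.0828*I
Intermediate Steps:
C(x) = (-10 + x)*(5 + x) (C(x) = (x - 5*2)*(x + 5) = (x - 10)*(5 + x) = (-10 + x)*(5 + x))
s = I*sqrt(37) (s = sqrt(13 + (-50 + 0**2 - 5*0)) = sqrt(13 + (-50 + 0 + 0)) = sqrt(13 - 50) = sqrt(-37) = I*sqrt(37) ≈ 6.0828*I)
-2*(6 - 2)*41 + s = -2*(6 - 2)*41 + I*sqrt(37) = -2*4*41 + I*sqrt(37) = -8*41 + I*sqrt(37) = -328 + I*sqrt(37)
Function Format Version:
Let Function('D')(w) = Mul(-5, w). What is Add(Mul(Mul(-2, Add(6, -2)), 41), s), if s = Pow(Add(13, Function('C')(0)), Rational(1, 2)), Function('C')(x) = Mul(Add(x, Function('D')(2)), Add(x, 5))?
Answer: Add(-328, Mul(I, Pow(37, Rational(1, 2)))) ≈ Add(-328.00, Mul(6.0828, I))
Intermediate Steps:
Function('C')(x) = Mul(Add(-10, x), Add(5, x)) (Function('C')(x) = Mul(Add(x, Mul(-5, 2)), Add(x, 5)) = Mul(Add(x, -10), Add(5, x)) = Mul(Add(-10, x), Add(5, x)))
s = Mul(I, Pow(37, Rational(1, 2))) (s = Pow(Add(13, Add(-50, Pow(0, 2), Mul(-5, 0))), Rational(1, 2)) = Pow(Add(13, Add(-50, 0, 0)), Rational(1, 2)) = Pow(Add(13, -50), Rational(1, 2)) = Pow(-37, Rational(1, 2)) = Mul(I, Pow(37, Rational(1, 2))) ≈ Mul(6.0828, I))
Add(Mul(Mul(-2, Add(6, -2)), 41), s) = Add(Mul(Mul(-2, Add(6, -2)), 41), Mul(I, Pow(37, Rational(1, 2)))) = Add(Mul(Mul(-2, 4), 41), Mul(I, Pow(37, Rational(1, 2)))) = Add(Mul(-8, 41), Mul(I, Pow(37, Rational(1, 2)))) = Add(-328, Mul(I, Pow(37, Rational(1, 2))))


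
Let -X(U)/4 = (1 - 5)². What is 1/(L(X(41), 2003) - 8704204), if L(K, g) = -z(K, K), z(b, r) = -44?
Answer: -1/8704160 ≈ -1.1489e-7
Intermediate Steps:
X(U) = -64 (X(U) = -4*(1 - 5)² = -4*(-4)² = -4*16 = -64)
L(K, g) = 44 (L(K, g) = -1*(-44) = 44)
1/(L(X(41), 2003) - 8704204) = 1/(44 - 8704204) = 1/(-8704160) = -1/8704160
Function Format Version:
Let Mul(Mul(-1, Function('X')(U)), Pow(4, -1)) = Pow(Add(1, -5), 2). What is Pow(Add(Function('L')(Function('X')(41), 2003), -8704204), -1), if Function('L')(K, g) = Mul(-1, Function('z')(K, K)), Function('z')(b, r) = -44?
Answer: Rational(-1, 8704160) ≈ -1.1489e-7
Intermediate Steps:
Function('X')(U) = -64 (Function('X')(U) = Mul(-4, Pow(Add(1, -5), 2)) = Mul(-4, Pow(-4, 2)) = Mul(-4, 16) = -64)
Function('L')(K, g) = 44 (Function('L')(K, g) = Mul(-1, -44) = 44)
Pow(Add(Function('L')(Function('X')(41), 2003), -8704204), -1) = Pow(Add(44, -8704204), -1) = Pow(-8704160, -1) = Rational(-1, 8704160)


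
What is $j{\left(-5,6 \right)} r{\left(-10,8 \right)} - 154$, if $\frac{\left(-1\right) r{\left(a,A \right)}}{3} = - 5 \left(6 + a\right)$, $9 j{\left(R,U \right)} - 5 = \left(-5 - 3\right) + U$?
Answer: $-174$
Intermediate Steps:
$j{\left(R,U \right)} = - \frac{1}{3} + \frac{U}{9}$ ($j{\left(R,U \right)} = \frac{5}{9} + \frac{\left(-5 - 3\right) + U}{9} = \frac{5}{9} + \frac{-8 + U}{9} = \frac{5}{9} + \left(- \frac{8}{9} + \frac{U}{9}\right) = - \frac{1}{3} + \frac{U}{9}$)
$r{\left(a,A \right)} = 90 + 15 a$ ($r{\left(a,A \right)} = - 3 \left(- 5 \left(6 + a\right)\right) = - 3 \left(-30 - 5 a\right) = 90 + 15 a$)
$j{\left(-5,6 \right)} r{\left(-10,8 \right)} - 154 = \left(- \frac{1}{3} + \frac{1}{9} \cdot 6\right) \left(90 + 15 \left(-10\right)\right) - 154 = \left(- \frac{1}{3} + \frac{2}{3}\right) \left(90 - 150\right) - 154 = \frac{1}{3} \left(-60\right) - 154 = -20 - 154 = -174$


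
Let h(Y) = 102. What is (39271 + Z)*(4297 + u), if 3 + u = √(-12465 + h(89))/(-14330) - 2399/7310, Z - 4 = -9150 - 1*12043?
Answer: 283767525381/3655 - 9041*I*√12363/7165 ≈ 7.7638e+7 - 140.3*I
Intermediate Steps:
Z = -21189 (Z = 4 + (-9150 - 1*12043) = 4 + (-9150 - 12043) = 4 - 21193 = -21189)
u = -24329/7310 - I*√12363/14330 (u = -3 + (√(-12465 + 102)/(-14330) - 2399/7310) = -3 + (√(-12363)*(-1/14330) - 2399*1/7310) = -3 + ((I*√12363)*(-1/14330) - 2399/7310) = -3 + (-I*√12363/14330 - 2399/7310) = -3 + (-2399/7310 - I*√12363/14330) = -24329/7310 - I*√12363/14330 ≈ -3.3282 - 0.0077592*I)
(39271 + Z)*(4297 + u) = (39271 - 21189)*(4297 + (-24329/7310 - I*√12363/14330)) = 18082*(31386741/7310 - I*√12363/14330) = 283767525381/3655 - 9041*I*√12363/7165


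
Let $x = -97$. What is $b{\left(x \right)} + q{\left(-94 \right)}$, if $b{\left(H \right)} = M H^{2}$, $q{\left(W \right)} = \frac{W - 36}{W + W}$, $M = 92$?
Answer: $\frac{81369097}{94} \approx 8.6563 \cdot 10^{5}$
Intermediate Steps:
$q{\left(W \right)} = \frac{-36 + W}{2 W}$
$b{\left(H \right)} = 92 H^{2}$
$b{\left(x \right)} + q{\left(-94 \right)} = 92 \left(-97\right)^{2} + \frac{-36 - 94}{2 \left(-94\right)} = 92 \cdot 9409 + \frac{1}{2} \left(- \frac{1}{94}\right) \left(-130\right) = 865628 + \frac{65}{94} = \frac{81369097}{94}$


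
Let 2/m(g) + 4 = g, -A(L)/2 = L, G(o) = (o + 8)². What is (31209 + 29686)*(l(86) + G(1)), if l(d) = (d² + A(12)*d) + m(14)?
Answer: 329636814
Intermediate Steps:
G(o) = (8 + o)²
A(L) = -2*L
m(g) = 2/(-4 + g)
l(d) = ⅕ + d² - 24*d (l(d) = (d² + (-2*12)*d) + 2/(-4 + 14) = (d² - 24*d) + 2/10 = (d² - 24*d) + 2*(⅒) = (d² - 24*d) + ⅕ = ⅕ + d² - 24*d)
(31209 + 29686)*(l(86) + G(1)) = (31209 + 29686)*((⅕ + 86² - 24*86) + (8 + 1)²) = 60895*((⅕ + 7396 - 2064) + 9²) = 60895*(26661/5 + 81) = 60895*(27066/5) = 329636814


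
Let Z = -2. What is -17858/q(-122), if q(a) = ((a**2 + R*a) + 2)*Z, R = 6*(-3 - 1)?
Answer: 8929/17814 ≈ 0.50124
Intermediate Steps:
R = -24 (R = 6*(-4) = -24)
q(a) = -4 - 2*a**2 + 48*a (q(a) = ((a**2 - 24*a) + 2)*(-2) = (2 + a**2 - 24*a)*(-2) = -4 - 2*a**2 + 48*a)
-17858/q(-122) = -17858/(-4 - 2*(-122)**2 + 48*(-122)) = -17858/(-4 - 2*14884 - 5856) = -17858/(-4 - 29768 - 5856) = -17858/(-35628) = -17858*(-1/35628) = 8929/17814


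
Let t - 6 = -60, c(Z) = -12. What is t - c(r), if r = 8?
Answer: -42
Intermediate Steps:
t = -54 (t = 6 - 60 = -54)
t - c(r) = -54 - 1*(-12) = -54 + 12 = -42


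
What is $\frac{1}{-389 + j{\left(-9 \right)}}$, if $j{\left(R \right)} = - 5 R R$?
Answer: $- \frac{1}{794} \approx -0.0012594$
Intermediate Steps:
$j{\left(R \right)} = - 5 R^{2}$
$\frac{1}{-389 + j{\left(-9 \right)}} = \frac{1}{-389 - 5 \left(-9\right)^{2}} = \frac{1}{-389 - 405} = \frac{1}{-794} = - \frac{1}{794}$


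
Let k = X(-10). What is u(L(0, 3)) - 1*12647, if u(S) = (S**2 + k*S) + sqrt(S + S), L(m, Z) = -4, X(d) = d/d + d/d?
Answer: -12639 + 2*I*sqrt(2) ≈ -12639.0 + 2.8284*I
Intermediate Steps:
X(d) = 2 (X(d) = 1 + 1 = 2)
k = 2
u(S) = S**2 + 2*S + sqrt(2)*sqrt(S) (u(S) = (S**2 + 2*S) + sqrt(S + S) = (S**2 + 2*S) + sqrt(2*S) = (S**2 + 2*S) + sqrt(2)*sqrt(S) = S**2 + 2*S + sqrt(2)*sqrt(S))
u(L(0, 3)) - 1*12647 = ((-4)**2 + 2*(-4) + sqrt(2)*sqrt(-4)) - 1*12647 = (16 - 8 + sqrt(2)*(2*I)) - 12647 = (16 - 8 + 2*I*sqrt(2)) - 12647 = (8 + 2*I*sqrt(2)) - 12647 = -12639 + 2*I*sqrt(2)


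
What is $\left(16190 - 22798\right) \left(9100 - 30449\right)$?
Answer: $141074192$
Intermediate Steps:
$\left(16190 - 22798\right) \left(9100 - 30449\right) = \left(-6608\right) \left(-21349\right) = 141074192$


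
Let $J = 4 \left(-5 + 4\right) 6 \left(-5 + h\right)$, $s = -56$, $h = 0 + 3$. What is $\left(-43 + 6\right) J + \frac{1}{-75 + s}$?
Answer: $- \frac{232657}{131} \approx -1776.0$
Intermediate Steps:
$h = 3$
$J = 48$ ($J = 4 \left(-5 + 4\right) 6 \left(-5 + 3\right) = 4 \left(\left(-1\right) 6\right) \left(-2\right) = 4 \left(-6\right) \left(-2\right) = \left(-24\right) \left(-2\right) = 48$)
$\left(-43 + 6\right) J + \frac{1}{-75 + s} = \left(-43 + 6\right) 48 + \frac{1}{-75 - 56} = \left(-37\right) 48 + \frac{1}{-131} = -1776 - \frac{1}{131} = - \frac{232657}{131}$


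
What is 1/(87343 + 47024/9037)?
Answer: 9037/789365715 ≈ 1.1448e-5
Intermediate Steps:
1/(87343 + 47024/9037) = 1/(789365715/9037) = 9037/789365715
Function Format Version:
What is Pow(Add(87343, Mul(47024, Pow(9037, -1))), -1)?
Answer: Rational(9037, 789365715) ≈ 1.1448e-5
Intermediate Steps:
Pow(Add(87343, Mul(47024, Pow(9037, -1))), -1) = Pow(Add(87343, Mul(47024, Rational(1, 9037))), -1) = Pow(Add(87343, Rational(47024, 9037)), -1) = Pow(Rational(789365715, 9037), -1) = Rational(9037, 789365715)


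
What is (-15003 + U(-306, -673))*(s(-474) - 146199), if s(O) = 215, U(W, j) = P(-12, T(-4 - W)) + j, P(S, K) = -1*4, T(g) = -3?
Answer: 2289029120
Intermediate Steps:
P(S, K) = -4
U(W, j) = -4 + j
(-15003 + U(-306, -673))*(s(-474) - 146199) = (-15003 + (-4 - 673))*(215 - 146199) = (-15003 - 677)*(-145984) = -15680*(-145984) = 2289029120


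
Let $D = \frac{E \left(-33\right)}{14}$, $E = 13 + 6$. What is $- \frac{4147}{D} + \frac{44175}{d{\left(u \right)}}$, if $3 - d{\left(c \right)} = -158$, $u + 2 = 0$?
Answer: $\frac{3367733}{9177} \approx 366.98$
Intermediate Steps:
$E = 19$
$u = -2$ ($u = -2 + 0 = -2$)
$d{\left(c \right)} = 161$ ($d{\left(c \right)} = 3 - -158 = 3 + 158 = 161$)
$D = - \frac{627}{14}$ ($D = \frac{19 \left(-33\right)}{14} = \left(-627\right) \frac{1}{14} = - \frac{627}{14} \approx -44.786$)
$- \frac{4147}{D} + \frac{44175}{d{\left(u \right)}} = - \frac{4147}{- \frac{627}{14}} + \frac{44175}{161} = \left(-4147\right) \left(- \frac{14}{627}\right) + 44175 \cdot \frac{1}{161} = \frac{5278}{57} + \frac{44175}{161} = \frac{3367733}{9177}$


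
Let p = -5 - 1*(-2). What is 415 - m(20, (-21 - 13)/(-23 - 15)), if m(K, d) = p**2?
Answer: 406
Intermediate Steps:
p = -3 (p = -5 + 2 = -3)
m(K, d) = 9 (m(K, d) = (-3)**2 = 9)
415 - m(20, (-21 - 13)/(-23 - 15)) = 415 - 1*9 = 415 - 9 = 406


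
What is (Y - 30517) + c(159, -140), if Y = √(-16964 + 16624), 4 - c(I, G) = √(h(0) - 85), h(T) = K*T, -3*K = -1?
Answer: -30513 + I*√85 ≈ -30513.0 + 9.2195*I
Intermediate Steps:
K = ⅓ (K = -⅓*(-1) = ⅓ ≈ 0.33333)
h(T) = T/3
c(I, G) = 4 - I*√85 (c(I, G) = 4 - √((⅓)*0 - 85) = 4 - √(0 - 85) = 4 - √(-85) = 4 - I*√85)
Y = 2*I*√85 (Y = √(-340) = 2*I*√85 ≈ 18.439*I)
(Y - 30517) + c(159, -140) = (2*I*√85 - 30517) + (4 - I*√85) = (-30517 + 2*I*√85) + (4 - I*√85) = -30513 + I*√85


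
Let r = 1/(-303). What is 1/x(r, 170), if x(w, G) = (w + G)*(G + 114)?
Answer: 303/14628556 ≈ 2.0713e-5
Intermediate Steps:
r = -1/303 ≈ -0.0033003
x(w, G) = (114 + G)*(G + w) (x(w, G) = (G + w)*(114 + G) = (114 + G)*(G + w))
1/x(r, 170) = 1/(170² + 114*170 + 114*(-1/303) + 170*(-1/303)) = 1/(28900 + 19380 - 38/101 - 170/303) = 1/(14628556/303) = 303/14628556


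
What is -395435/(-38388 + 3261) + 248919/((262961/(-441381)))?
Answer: -3859233366758618/9237031047 ≈ -4.1780e+5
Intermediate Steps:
-395435/(-38388 + 3261) + 248919/((262961/(-441381))) = -395435/(-35127) + 248919/((262961*(-1/441381))) = -395435*(-1/35127) + 248919/(-262961/441381) = 395435/35127 + 248919*(-441381/262961) = 395435/35127 - 109868117139/262961 = -3859233366758618/9237031047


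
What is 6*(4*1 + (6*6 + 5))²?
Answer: 12150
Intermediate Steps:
6*(4*1 + (6*6 + 5))² = 6*(4 + (36 + 5))² = 6*(4 + 41)² = 6*45² = 6*2025 = 12150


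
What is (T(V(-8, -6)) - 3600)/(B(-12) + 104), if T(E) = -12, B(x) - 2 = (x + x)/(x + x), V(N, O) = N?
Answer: -3612/107 ≈ -33.757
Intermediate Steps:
B(x) = 3 (B(x) = 2 + (x + x)/(x + x) = 2 + (2*x)/((2*x)) = 2 + (2*x)*(1/(2*x)) = 2 + 1 = 3)
(T(V(-8, -6)) - 3600)/(B(-12) + 104) = (-12 - 3600)/(3 + 104) = -3612/107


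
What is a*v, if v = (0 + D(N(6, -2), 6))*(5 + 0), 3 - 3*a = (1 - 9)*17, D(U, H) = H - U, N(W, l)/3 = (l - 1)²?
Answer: -4865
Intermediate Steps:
N(W, l) = 3*(-1 + l)² (N(W, l) = 3*(l - 1)² = 3*(-1 + l)²)
a = 139/3 (a = 1 - (1 - 9)*17/3 = 1 - (-8)*17/3 = 1 - ⅓*(-136) = 1 + 136/3 = 139/3 ≈ 46.333)
v = -105 (v = (0 + (6 - 3*(-1 - 2)²))*(5 + 0) = (0 + (6 - 3*(-3)²))*5 = (0 + (6 - 3*9))*5 = (0 + (6 - 1*27))*5 = (0 + (6 - 27))*5 = (0 - 21)*5 = -21*5 = -105)
a*v = (139/3)*(-105) = -4865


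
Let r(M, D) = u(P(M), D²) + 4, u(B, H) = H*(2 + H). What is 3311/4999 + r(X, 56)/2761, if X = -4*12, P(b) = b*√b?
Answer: 49203160899/13802239 ≈ 3564.9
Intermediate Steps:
P(b) = b^(3/2)
X = -48
r(M, D) = 4 + D²*(2 + D²) (r(M, D) = D²*(2 + D²) + 4 = 4 + D²*(2 + D²))
3311/4999 + r(X, 56)/2761 = 3311/4999 + (4 + 56²*(2 + 56²))/2761 = 3311*(1/4999) + (4 + 3136*(2 + 3136))*(1/2761) = 3311/4999 + (4 + 3136*3138)*(1/2761) = 3311/4999 + (4 + 9840768)*(1/2761) = 3311/4999 + 9840772*(1/2761) = 3311/4999 + 9840772/2761 = 49203160899/13802239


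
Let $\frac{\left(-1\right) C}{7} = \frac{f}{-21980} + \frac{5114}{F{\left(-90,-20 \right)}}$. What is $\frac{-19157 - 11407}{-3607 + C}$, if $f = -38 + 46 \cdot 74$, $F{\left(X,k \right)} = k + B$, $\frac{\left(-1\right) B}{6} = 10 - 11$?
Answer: $\frac{15995160}{548939} \approx 29.138$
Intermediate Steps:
$B = 6$ ($B = - 6 \left(10 - 11\right) = \left(-6\right) \left(-1\right) = 6$)
$F{\left(X,k \right)} = 6 + k$ ($F{\left(X,k \right)} = k + 6 = 6 + k$)
$f = 3366$ ($f = -38 + 3404 = 3366$)
$C = \frac{4016173}{1570}$ ($C = - 7 \left(\frac{3366}{-21980} + \frac{5114}{6 - 20}\right) = - 7 \left(3366 \left(- \frac{1}{21980}\right) + \frac{5114}{-14}\right) = - 7 \left(- \frac{1683}{10990} + 5114 \left(- \frac{1}{14}\right)\right) = - 7 \left(- \frac{1683}{10990} - \frac{2557}{7}\right) = \left(-7\right) \left(- \frac{573739}{1570}\right) = \frac{4016173}{1570} \approx 2558.1$)
$\frac{-19157 - 11407}{-3607 + C} = \frac{-19157 - 11407}{-3607 + \frac{4016173}{1570}} = - \frac{30564}{- \frac{1646817}{1570}} = \left(-30564\right) \left(- \frac{1570}{1646817}\right) = \frac{15995160}{548939}$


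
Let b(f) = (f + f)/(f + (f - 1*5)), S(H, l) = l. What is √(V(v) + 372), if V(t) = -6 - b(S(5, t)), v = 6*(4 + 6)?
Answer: √193062/23 ≈ 19.104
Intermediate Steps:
b(f) = 2*f/(-5 + 2*f) (b(f) = (2*f)/(f + (f - 5)) = (2*f)/(f + (-5 + f)) = (2*f)/(-5 + 2*f) = 2*f/(-5 + 2*f))
v = 60 (v = 6*10 = 60)
V(t) = -6 - 2*t/(-5 + 2*t)
√(V(v) + 372) = √(2*(15 - 7*60)/(-5 + 2*60) + 372) = √(2*(15 - 420)/(-5 + 120) + 372) = √(2*(-405)/115 + 372) = √(2*(1/115)*(-405) + 372) = √(-162/23 + 372) = √(8394/23) = √193062/23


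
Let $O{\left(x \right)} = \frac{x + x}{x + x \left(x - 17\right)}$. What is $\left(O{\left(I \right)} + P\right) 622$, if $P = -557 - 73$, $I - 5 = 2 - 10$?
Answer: $- \frac{7446584}{19} \approx -3.9193 \cdot 10^{5}$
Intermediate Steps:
$I = -3$ ($I = 5 + \left(2 - 10\right) = 5 - 8 = -3$)
$O{\left(x \right)} = \frac{2 x}{x + x \left(-17 + x\right)}$
$P = -630$ ($P = -557 - 73 = -630$)
$\left(O{\left(I \right)} + P\right) 622 = \left(\frac{2}{-16 - 3} - 630\right) 622 = \left(\frac{2}{-19} - 630\right) 622 = \left(2 \left(- \frac{1}{19}\right) - 630\right) 622 = \left(- \frac{2}{19} - 630\right) 622 = \left(- \frac{11972}{19}\right) 622 = - \frac{7446584}{19}$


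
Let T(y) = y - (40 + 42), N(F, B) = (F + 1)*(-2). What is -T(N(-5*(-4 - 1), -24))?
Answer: 134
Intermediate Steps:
N(F, B) = -2 - 2*F (N(F, B) = (1 + F)*(-2) = -2 - 2*F)
T(y) = -82 + y (T(y) = y - 1*82 = y - 82 = -82 + y)
-T(N(-5*(-4 - 1), -24)) = -(-82 + (-2 - (-10)*(-4 - 1))) = -(-82 + (-2 - (-10)*(-5))) = -(-82 + (-2 - 2*25)) = -(-82 + (-2 - 50)) = -(-82 - 52) = -1*(-134) = 134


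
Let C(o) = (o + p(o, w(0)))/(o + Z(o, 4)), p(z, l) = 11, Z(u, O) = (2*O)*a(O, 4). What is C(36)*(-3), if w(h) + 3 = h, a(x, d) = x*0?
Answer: -47/12 ≈ -3.9167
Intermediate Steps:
a(x, d) = 0
w(h) = -3 + h
Z(u, O) = 0 (Z(u, O) = (2*O)*0 = 0)
C(o) = (11 + o)/o (C(o) = (o + 11)/(o + 0) = (11 + o)/o)
C(36)*(-3) = ((11 + 36)/36)*(-3) = ((1/36)*47)*(-3) = (47/36)*(-3) = -47/12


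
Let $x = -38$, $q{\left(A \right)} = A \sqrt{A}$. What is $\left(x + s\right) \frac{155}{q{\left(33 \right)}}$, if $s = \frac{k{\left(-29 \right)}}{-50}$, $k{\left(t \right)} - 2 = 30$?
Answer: $- \frac{9982 \sqrt{33}}{1815} \approx -31.594$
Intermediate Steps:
$q{\left(A \right)} = A^{\frac{3}{2}}$
$k{\left(t \right)} = 32$ ($k{\left(t \right)} = 2 + 30 = 32$)
$s = - \frac{16}{25}$ ($s = \frac{32}{-50} = 32 \left(- \frac{1}{50}\right) = - \frac{16}{25} \approx -0.64$)
$\left(x + s\right) \frac{155}{q{\left(33 \right)}} = \left(-38 - \frac{16}{25}\right) \frac{155}{33^{\frac{3}{2}}} = - \frac{966 \frac{155}{33 \sqrt{33}}}{25} = - \frac{966 \cdot 155 \frac{\sqrt{33}}{1089}}{25} = - \frac{966 \frac{155 \sqrt{33}}{1089}}{25} = - \frac{9982 \sqrt{33}}{1815}$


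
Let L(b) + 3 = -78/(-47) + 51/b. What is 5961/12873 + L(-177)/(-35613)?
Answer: 196245263119/423757057059 ≈ 0.46311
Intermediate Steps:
L(b) = -63/47 + 51/b (L(b) = -3 + (-78/(-47) + 51/b) = -3 + (-78*(-1/47) + 51/b) = -3 + (78/47 + 51/b) = -63/47 + 51/b)
5961/12873 + L(-177)/(-35613) = 5961/12873 + (-63/47 + 51/(-177))/(-35613) = 5961*(1/12873) + (-63/47 + 51*(-1/177))*(-1/35613) = 1987/4291 + (-63/47 - 17/59)*(-1/35613) = 1987/4291 - 4516/2773*(-1/35613) = 1987/4291 + 4516/98754849 = 196245263119/423757057059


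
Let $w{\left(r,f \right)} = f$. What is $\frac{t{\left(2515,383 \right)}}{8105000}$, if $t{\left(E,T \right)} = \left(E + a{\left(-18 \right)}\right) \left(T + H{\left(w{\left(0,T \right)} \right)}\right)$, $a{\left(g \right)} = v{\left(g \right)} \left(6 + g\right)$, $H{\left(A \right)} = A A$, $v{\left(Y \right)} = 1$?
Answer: $\frac{46015152}{1013125} \approx 45.419$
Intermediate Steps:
$H{\left(A \right)} = A^{2}$
$a{\left(g \right)} = 6 + g$ ($a{\left(g \right)} = 1 \left(6 + g\right) = 6 + g$)
$t{\left(E,T \right)} = \left(-12 + E\right) \left(T + T^{2}\right)$ ($t{\left(E,T \right)} = \left(E + \left(6 - 18\right)\right) \left(T + T^{2}\right) = \left(E - 12\right) \left(T + T^{2}\right) = \left(-12 + E\right) \left(T + T^{2}\right)$)
$\frac{t{\left(2515,383 \right)}}{8105000} = \frac{383 \left(-12 + 2515 - 4596 + 2515 \cdot 383\right)}{8105000} = 383 \left(-12 + 2515 - 4596 + 963245\right) \frac{1}{8105000} = 383 \cdot 961152 \cdot \frac{1}{8105000} = 368121216 \cdot \frac{1}{8105000} = \frac{46015152}{1013125}$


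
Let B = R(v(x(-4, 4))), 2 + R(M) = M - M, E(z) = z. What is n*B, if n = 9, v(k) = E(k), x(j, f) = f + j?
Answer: -18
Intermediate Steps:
v(k) = k
R(M) = -2 (R(M) = -2 + (M - M) = -2 + 0 = -2)
B = -2
n*B = 9*(-2) = -18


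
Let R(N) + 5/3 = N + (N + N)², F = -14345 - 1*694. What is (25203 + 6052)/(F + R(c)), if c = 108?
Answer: 18753/19034 ≈ 0.98524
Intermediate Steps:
F = -15039 (F = -14345 - 694 = -15039)
R(N) = -5/3 + N + 4*N² (R(N) = -5/3 + (N + (N + N)²) = -5/3 + (N + (2*N)²) = -5/3 + (N + 4*N²) = -5/3 + N + 4*N²)
(25203 + 6052)/(F + R(c)) = (25203 + 6052)/(-15039 + (-5/3 + 108 + 4*108²)) = 31255/(-15039 + (-5/3 + 108 + 4*11664)) = 31255/(-15039 + (-5/3 + 108 + 46656)) = 31255/(-15039 + 140287/3) = 31255/(95170/3) = 31255*(3/95170) = 18753/19034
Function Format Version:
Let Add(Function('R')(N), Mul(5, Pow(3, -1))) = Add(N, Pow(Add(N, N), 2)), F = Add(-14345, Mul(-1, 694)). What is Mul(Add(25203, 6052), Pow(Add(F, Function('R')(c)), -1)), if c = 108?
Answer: Rational(18753, 19034) ≈ 0.98524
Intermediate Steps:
F = -15039 (F = Add(-14345, -694) = -15039)
Function('R')(N) = Add(Rational(-5, 3), N, Mul(4, Pow(N, 2))) (Function('R')(N) = Add(Rational(-5, 3), Add(N, Pow(Add(N, N), 2))) = Add(Rational(-5, 3), Add(N, Pow(Mul(2, N), 2))) = Add(Rational(-5, 3), Add(N, Mul(4, Pow(N, 2)))) = Add(Rational(-5, 3), N, Mul(4, Pow(N, 2))))
Mul(Add(25203, 6052), Pow(Add(F, Function('R')(c)), -1)) = Mul(Add(25203, 6052), Pow(Add(-15039, Add(Rational(-5, 3), 108, Mul(4, Pow(108, 2)))), -1)) = Mul(31255, Pow(Add(-15039, Add(Rational(-5, 3), 108, Mul(4, 11664))), -1)) = Mul(31255, Pow(Add(-15039, Add(Rational(-5, 3), 108, 46656)), -1)) = Mul(31255, Pow(Add(-15039, Rational(140287, 3)), -1)) = Mul(31255, Pow(Rational(95170, 3), -1)) = Mul(31255, Rational(3, 95170)) = Rational(18753, 19034)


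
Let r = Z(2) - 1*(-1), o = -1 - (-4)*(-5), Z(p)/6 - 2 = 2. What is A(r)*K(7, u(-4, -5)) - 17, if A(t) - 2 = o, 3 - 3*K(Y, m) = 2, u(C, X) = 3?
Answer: -70/3 ≈ -23.333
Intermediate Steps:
K(Y, m) = ⅓ (K(Y, m) = 1 - ⅓*2 = 1 - ⅔ = ⅓)
Z(p) = 24 (Z(p) = 12 + 6*2 = 12 + 12 = 24)
o = -21 (o = -1 - 1*20 = -1 - 20 = -21)
r = 25 (r = 24 - 1*(-1) = 24 + 1 = 25)
A(t) = -19 (A(t) = 2 - 21 = -19)
A(r)*K(7, u(-4, -5)) - 17 = -19*⅓ - 17 = -19/3 - 17 = -70/3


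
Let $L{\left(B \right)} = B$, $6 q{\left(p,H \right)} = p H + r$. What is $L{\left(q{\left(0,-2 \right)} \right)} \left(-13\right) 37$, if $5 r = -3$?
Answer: $\frac{481}{10} \approx 48.1$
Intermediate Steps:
$r = - \frac{3}{5}$ ($r = \frac{1}{5} \left(-3\right) = - \frac{3}{5} \approx -0.6$)
$q{\left(p,H \right)} = - \frac{1}{10} + \frac{H p}{6}$ ($q{\left(p,H \right)} = \frac{p H - \frac{3}{5}}{6} = \frac{H p - \frac{3}{5}}{6} = \frac{- \frac{3}{5} + H p}{6} = - \frac{1}{10} + \frac{H p}{6}$)
$L{\left(q{\left(0,-2 \right)} \right)} \left(-13\right) 37 = \left(- \frac{1}{10} + \frac{1}{6} \left(-2\right) 0\right) \left(-13\right) 37 = \left(- \frac{1}{10} + 0\right) \left(-13\right) 37 = \left(- \frac{1}{10}\right) \left(-13\right) 37 = \frac{13}{10} \cdot 37 = \frac{481}{10}$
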